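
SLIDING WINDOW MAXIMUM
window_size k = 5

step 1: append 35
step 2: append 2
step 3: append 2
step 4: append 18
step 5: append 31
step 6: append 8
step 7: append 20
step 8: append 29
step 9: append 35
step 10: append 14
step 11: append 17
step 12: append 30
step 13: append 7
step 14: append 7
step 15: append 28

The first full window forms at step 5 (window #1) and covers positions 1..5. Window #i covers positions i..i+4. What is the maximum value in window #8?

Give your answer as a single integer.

Answer: 35

Derivation:
step 1: append 35 -> window=[35] (not full yet)
step 2: append 2 -> window=[35, 2] (not full yet)
step 3: append 2 -> window=[35, 2, 2] (not full yet)
step 4: append 18 -> window=[35, 2, 2, 18] (not full yet)
step 5: append 31 -> window=[35, 2, 2, 18, 31] -> max=35
step 6: append 8 -> window=[2, 2, 18, 31, 8] -> max=31
step 7: append 20 -> window=[2, 18, 31, 8, 20] -> max=31
step 8: append 29 -> window=[18, 31, 8, 20, 29] -> max=31
step 9: append 35 -> window=[31, 8, 20, 29, 35] -> max=35
step 10: append 14 -> window=[8, 20, 29, 35, 14] -> max=35
step 11: append 17 -> window=[20, 29, 35, 14, 17] -> max=35
step 12: append 30 -> window=[29, 35, 14, 17, 30] -> max=35
Window #8 max = 35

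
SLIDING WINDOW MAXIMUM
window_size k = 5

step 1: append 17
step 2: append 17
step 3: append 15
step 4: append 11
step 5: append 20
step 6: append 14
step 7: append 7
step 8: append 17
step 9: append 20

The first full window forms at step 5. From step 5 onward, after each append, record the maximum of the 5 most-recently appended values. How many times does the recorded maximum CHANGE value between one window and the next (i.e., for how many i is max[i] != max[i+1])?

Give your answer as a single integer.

step 1: append 17 -> window=[17] (not full yet)
step 2: append 17 -> window=[17, 17] (not full yet)
step 3: append 15 -> window=[17, 17, 15] (not full yet)
step 4: append 11 -> window=[17, 17, 15, 11] (not full yet)
step 5: append 20 -> window=[17, 17, 15, 11, 20] -> max=20
step 6: append 14 -> window=[17, 15, 11, 20, 14] -> max=20
step 7: append 7 -> window=[15, 11, 20, 14, 7] -> max=20
step 8: append 17 -> window=[11, 20, 14, 7, 17] -> max=20
step 9: append 20 -> window=[20, 14, 7, 17, 20] -> max=20
Recorded maximums: 20 20 20 20 20
Changes between consecutive maximums: 0

Answer: 0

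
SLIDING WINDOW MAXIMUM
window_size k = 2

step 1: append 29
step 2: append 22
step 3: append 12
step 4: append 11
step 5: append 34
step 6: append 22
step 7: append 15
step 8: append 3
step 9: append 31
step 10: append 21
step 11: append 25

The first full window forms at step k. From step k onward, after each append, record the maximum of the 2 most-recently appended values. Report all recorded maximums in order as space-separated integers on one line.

Answer: 29 22 12 34 34 22 15 31 31 25

Derivation:
step 1: append 29 -> window=[29] (not full yet)
step 2: append 22 -> window=[29, 22] -> max=29
step 3: append 12 -> window=[22, 12] -> max=22
step 4: append 11 -> window=[12, 11] -> max=12
step 5: append 34 -> window=[11, 34] -> max=34
step 6: append 22 -> window=[34, 22] -> max=34
step 7: append 15 -> window=[22, 15] -> max=22
step 8: append 3 -> window=[15, 3] -> max=15
step 9: append 31 -> window=[3, 31] -> max=31
step 10: append 21 -> window=[31, 21] -> max=31
step 11: append 25 -> window=[21, 25] -> max=25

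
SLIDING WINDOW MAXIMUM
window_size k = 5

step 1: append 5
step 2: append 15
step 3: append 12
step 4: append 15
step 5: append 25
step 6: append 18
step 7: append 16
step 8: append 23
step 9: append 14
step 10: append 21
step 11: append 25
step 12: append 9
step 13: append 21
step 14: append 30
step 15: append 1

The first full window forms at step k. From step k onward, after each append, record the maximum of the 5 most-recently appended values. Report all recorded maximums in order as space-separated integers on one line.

Answer: 25 25 25 25 25 23 25 25 25 30 30

Derivation:
step 1: append 5 -> window=[5] (not full yet)
step 2: append 15 -> window=[5, 15] (not full yet)
step 3: append 12 -> window=[5, 15, 12] (not full yet)
step 4: append 15 -> window=[5, 15, 12, 15] (not full yet)
step 5: append 25 -> window=[5, 15, 12, 15, 25] -> max=25
step 6: append 18 -> window=[15, 12, 15, 25, 18] -> max=25
step 7: append 16 -> window=[12, 15, 25, 18, 16] -> max=25
step 8: append 23 -> window=[15, 25, 18, 16, 23] -> max=25
step 9: append 14 -> window=[25, 18, 16, 23, 14] -> max=25
step 10: append 21 -> window=[18, 16, 23, 14, 21] -> max=23
step 11: append 25 -> window=[16, 23, 14, 21, 25] -> max=25
step 12: append 9 -> window=[23, 14, 21, 25, 9] -> max=25
step 13: append 21 -> window=[14, 21, 25, 9, 21] -> max=25
step 14: append 30 -> window=[21, 25, 9, 21, 30] -> max=30
step 15: append 1 -> window=[25, 9, 21, 30, 1] -> max=30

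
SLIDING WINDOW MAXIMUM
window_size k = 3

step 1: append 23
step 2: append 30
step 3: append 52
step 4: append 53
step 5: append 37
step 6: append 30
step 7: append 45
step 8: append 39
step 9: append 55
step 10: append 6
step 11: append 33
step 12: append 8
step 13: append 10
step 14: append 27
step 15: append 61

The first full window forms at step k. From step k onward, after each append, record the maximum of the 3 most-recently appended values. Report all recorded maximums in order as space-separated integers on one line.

Answer: 52 53 53 53 45 45 55 55 55 33 33 27 61

Derivation:
step 1: append 23 -> window=[23] (not full yet)
step 2: append 30 -> window=[23, 30] (not full yet)
step 3: append 52 -> window=[23, 30, 52] -> max=52
step 4: append 53 -> window=[30, 52, 53] -> max=53
step 5: append 37 -> window=[52, 53, 37] -> max=53
step 6: append 30 -> window=[53, 37, 30] -> max=53
step 7: append 45 -> window=[37, 30, 45] -> max=45
step 8: append 39 -> window=[30, 45, 39] -> max=45
step 9: append 55 -> window=[45, 39, 55] -> max=55
step 10: append 6 -> window=[39, 55, 6] -> max=55
step 11: append 33 -> window=[55, 6, 33] -> max=55
step 12: append 8 -> window=[6, 33, 8] -> max=33
step 13: append 10 -> window=[33, 8, 10] -> max=33
step 14: append 27 -> window=[8, 10, 27] -> max=27
step 15: append 61 -> window=[10, 27, 61] -> max=61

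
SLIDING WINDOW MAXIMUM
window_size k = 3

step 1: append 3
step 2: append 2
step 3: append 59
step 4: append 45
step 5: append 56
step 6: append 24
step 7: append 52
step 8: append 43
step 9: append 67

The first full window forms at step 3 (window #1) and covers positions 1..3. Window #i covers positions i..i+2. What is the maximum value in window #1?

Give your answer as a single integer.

Answer: 59

Derivation:
step 1: append 3 -> window=[3] (not full yet)
step 2: append 2 -> window=[3, 2] (not full yet)
step 3: append 59 -> window=[3, 2, 59] -> max=59
Window #1 max = 59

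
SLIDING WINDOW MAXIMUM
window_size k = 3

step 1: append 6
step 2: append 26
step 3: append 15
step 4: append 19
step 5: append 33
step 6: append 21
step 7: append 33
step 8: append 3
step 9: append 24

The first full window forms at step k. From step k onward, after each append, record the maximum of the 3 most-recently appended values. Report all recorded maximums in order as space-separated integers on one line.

Answer: 26 26 33 33 33 33 33

Derivation:
step 1: append 6 -> window=[6] (not full yet)
step 2: append 26 -> window=[6, 26] (not full yet)
step 3: append 15 -> window=[6, 26, 15] -> max=26
step 4: append 19 -> window=[26, 15, 19] -> max=26
step 5: append 33 -> window=[15, 19, 33] -> max=33
step 6: append 21 -> window=[19, 33, 21] -> max=33
step 7: append 33 -> window=[33, 21, 33] -> max=33
step 8: append 3 -> window=[21, 33, 3] -> max=33
step 9: append 24 -> window=[33, 3, 24] -> max=33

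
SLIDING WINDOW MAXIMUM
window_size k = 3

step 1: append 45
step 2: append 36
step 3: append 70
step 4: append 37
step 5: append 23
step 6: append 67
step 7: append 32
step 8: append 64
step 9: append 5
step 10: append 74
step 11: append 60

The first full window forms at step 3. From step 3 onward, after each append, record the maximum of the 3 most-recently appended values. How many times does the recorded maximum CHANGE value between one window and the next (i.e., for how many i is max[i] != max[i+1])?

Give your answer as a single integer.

Answer: 3

Derivation:
step 1: append 45 -> window=[45] (not full yet)
step 2: append 36 -> window=[45, 36] (not full yet)
step 3: append 70 -> window=[45, 36, 70] -> max=70
step 4: append 37 -> window=[36, 70, 37] -> max=70
step 5: append 23 -> window=[70, 37, 23] -> max=70
step 6: append 67 -> window=[37, 23, 67] -> max=67
step 7: append 32 -> window=[23, 67, 32] -> max=67
step 8: append 64 -> window=[67, 32, 64] -> max=67
step 9: append 5 -> window=[32, 64, 5] -> max=64
step 10: append 74 -> window=[64, 5, 74] -> max=74
step 11: append 60 -> window=[5, 74, 60] -> max=74
Recorded maximums: 70 70 70 67 67 67 64 74 74
Changes between consecutive maximums: 3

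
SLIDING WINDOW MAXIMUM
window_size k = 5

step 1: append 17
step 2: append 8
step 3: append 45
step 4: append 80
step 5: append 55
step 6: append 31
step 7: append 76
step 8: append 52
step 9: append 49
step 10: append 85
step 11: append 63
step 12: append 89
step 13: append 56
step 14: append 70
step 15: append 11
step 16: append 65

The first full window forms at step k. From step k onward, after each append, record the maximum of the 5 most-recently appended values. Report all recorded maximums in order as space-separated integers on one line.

Answer: 80 80 80 80 76 85 85 89 89 89 89 89

Derivation:
step 1: append 17 -> window=[17] (not full yet)
step 2: append 8 -> window=[17, 8] (not full yet)
step 3: append 45 -> window=[17, 8, 45] (not full yet)
step 4: append 80 -> window=[17, 8, 45, 80] (not full yet)
step 5: append 55 -> window=[17, 8, 45, 80, 55] -> max=80
step 6: append 31 -> window=[8, 45, 80, 55, 31] -> max=80
step 7: append 76 -> window=[45, 80, 55, 31, 76] -> max=80
step 8: append 52 -> window=[80, 55, 31, 76, 52] -> max=80
step 9: append 49 -> window=[55, 31, 76, 52, 49] -> max=76
step 10: append 85 -> window=[31, 76, 52, 49, 85] -> max=85
step 11: append 63 -> window=[76, 52, 49, 85, 63] -> max=85
step 12: append 89 -> window=[52, 49, 85, 63, 89] -> max=89
step 13: append 56 -> window=[49, 85, 63, 89, 56] -> max=89
step 14: append 70 -> window=[85, 63, 89, 56, 70] -> max=89
step 15: append 11 -> window=[63, 89, 56, 70, 11] -> max=89
step 16: append 65 -> window=[89, 56, 70, 11, 65] -> max=89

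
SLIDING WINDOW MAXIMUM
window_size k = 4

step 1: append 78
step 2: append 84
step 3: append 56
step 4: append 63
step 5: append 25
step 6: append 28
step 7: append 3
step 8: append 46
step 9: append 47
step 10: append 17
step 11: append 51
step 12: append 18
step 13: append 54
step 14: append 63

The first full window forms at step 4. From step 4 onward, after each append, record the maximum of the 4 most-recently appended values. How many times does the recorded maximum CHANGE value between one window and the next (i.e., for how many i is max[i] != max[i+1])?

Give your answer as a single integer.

step 1: append 78 -> window=[78] (not full yet)
step 2: append 84 -> window=[78, 84] (not full yet)
step 3: append 56 -> window=[78, 84, 56] (not full yet)
step 4: append 63 -> window=[78, 84, 56, 63] -> max=84
step 5: append 25 -> window=[84, 56, 63, 25] -> max=84
step 6: append 28 -> window=[56, 63, 25, 28] -> max=63
step 7: append 3 -> window=[63, 25, 28, 3] -> max=63
step 8: append 46 -> window=[25, 28, 3, 46] -> max=46
step 9: append 47 -> window=[28, 3, 46, 47] -> max=47
step 10: append 17 -> window=[3, 46, 47, 17] -> max=47
step 11: append 51 -> window=[46, 47, 17, 51] -> max=51
step 12: append 18 -> window=[47, 17, 51, 18] -> max=51
step 13: append 54 -> window=[17, 51, 18, 54] -> max=54
step 14: append 63 -> window=[51, 18, 54, 63] -> max=63
Recorded maximums: 84 84 63 63 46 47 47 51 51 54 63
Changes between consecutive maximums: 6

Answer: 6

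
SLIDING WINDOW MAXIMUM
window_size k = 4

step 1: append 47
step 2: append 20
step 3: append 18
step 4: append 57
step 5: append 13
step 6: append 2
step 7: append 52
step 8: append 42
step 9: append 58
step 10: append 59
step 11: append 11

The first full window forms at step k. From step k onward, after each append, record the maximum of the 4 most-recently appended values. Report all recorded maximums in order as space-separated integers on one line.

step 1: append 47 -> window=[47] (not full yet)
step 2: append 20 -> window=[47, 20] (not full yet)
step 3: append 18 -> window=[47, 20, 18] (not full yet)
step 4: append 57 -> window=[47, 20, 18, 57] -> max=57
step 5: append 13 -> window=[20, 18, 57, 13] -> max=57
step 6: append 2 -> window=[18, 57, 13, 2] -> max=57
step 7: append 52 -> window=[57, 13, 2, 52] -> max=57
step 8: append 42 -> window=[13, 2, 52, 42] -> max=52
step 9: append 58 -> window=[2, 52, 42, 58] -> max=58
step 10: append 59 -> window=[52, 42, 58, 59] -> max=59
step 11: append 11 -> window=[42, 58, 59, 11] -> max=59

Answer: 57 57 57 57 52 58 59 59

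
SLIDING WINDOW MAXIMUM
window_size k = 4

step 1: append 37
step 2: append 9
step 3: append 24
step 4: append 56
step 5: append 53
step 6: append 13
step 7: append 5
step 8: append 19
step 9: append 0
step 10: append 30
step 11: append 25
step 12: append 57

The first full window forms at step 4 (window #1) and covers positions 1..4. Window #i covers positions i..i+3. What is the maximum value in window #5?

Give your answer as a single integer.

step 1: append 37 -> window=[37] (not full yet)
step 2: append 9 -> window=[37, 9] (not full yet)
step 3: append 24 -> window=[37, 9, 24] (not full yet)
step 4: append 56 -> window=[37, 9, 24, 56] -> max=56
step 5: append 53 -> window=[9, 24, 56, 53] -> max=56
step 6: append 13 -> window=[24, 56, 53, 13] -> max=56
step 7: append 5 -> window=[56, 53, 13, 5] -> max=56
step 8: append 19 -> window=[53, 13, 5, 19] -> max=53
Window #5 max = 53

Answer: 53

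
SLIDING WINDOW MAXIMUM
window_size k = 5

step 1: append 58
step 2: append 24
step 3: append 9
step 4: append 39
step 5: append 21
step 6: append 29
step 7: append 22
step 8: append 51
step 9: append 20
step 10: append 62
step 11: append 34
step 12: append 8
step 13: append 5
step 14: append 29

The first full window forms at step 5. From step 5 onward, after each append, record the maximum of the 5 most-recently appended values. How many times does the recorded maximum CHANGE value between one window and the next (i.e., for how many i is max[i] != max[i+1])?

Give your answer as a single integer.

Answer: 3

Derivation:
step 1: append 58 -> window=[58] (not full yet)
step 2: append 24 -> window=[58, 24] (not full yet)
step 3: append 9 -> window=[58, 24, 9] (not full yet)
step 4: append 39 -> window=[58, 24, 9, 39] (not full yet)
step 5: append 21 -> window=[58, 24, 9, 39, 21] -> max=58
step 6: append 29 -> window=[24, 9, 39, 21, 29] -> max=39
step 7: append 22 -> window=[9, 39, 21, 29, 22] -> max=39
step 8: append 51 -> window=[39, 21, 29, 22, 51] -> max=51
step 9: append 20 -> window=[21, 29, 22, 51, 20] -> max=51
step 10: append 62 -> window=[29, 22, 51, 20, 62] -> max=62
step 11: append 34 -> window=[22, 51, 20, 62, 34] -> max=62
step 12: append 8 -> window=[51, 20, 62, 34, 8] -> max=62
step 13: append 5 -> window=[20, 62, 34, 8, 5] -> max=62
step 14: append 29 -> window=[62, 34, 8, 5, 29] -> max=62
Recorded maximums: 58 39 39 51 51 62 62 62 62 62
Changes between consecutive maximums: 3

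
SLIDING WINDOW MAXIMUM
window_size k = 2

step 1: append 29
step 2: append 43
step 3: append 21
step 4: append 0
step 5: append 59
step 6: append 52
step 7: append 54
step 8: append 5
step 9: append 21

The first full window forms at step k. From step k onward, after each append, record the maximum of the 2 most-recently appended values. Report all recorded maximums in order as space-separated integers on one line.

Answer: 43 43 21 59 59 54 54 21

Derivation:
step 1: append 29 -> window=[29] (not full yet)
step 2: append 43 -> window=[29, 43] -> max=43
step 3: append 21 -> window=[43, 21] -> max=43
step 4: append 0 -> window=[21, 0] -> max=21
step 5: append 59 -> window=[0, 59] -> max=59
step 6: append 52 -> window=[59, 52] -> max=59
step 7: append 54 -> window=[52, 54] -> max=54
step 8: append 5 -> window=[54, 5] -> max=54
step 9: append 21 -> window=[5, 21] -> max=21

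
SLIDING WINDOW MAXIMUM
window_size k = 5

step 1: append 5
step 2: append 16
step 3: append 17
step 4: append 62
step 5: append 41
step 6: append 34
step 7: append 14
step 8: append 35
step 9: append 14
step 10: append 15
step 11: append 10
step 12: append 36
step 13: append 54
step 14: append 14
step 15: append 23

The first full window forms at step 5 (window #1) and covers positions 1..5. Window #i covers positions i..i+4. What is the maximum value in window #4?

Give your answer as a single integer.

step 1: append 5 -> window=[5] (not full yet)
step 2: append 16 -> window=[5, 16] (not full yet)
step 3: append 17 -> window=[5, 16, 17] (not full yet)
step 4: append 62 -> window=[5, 16, 17, 62] (not full yet)
step 5: append 41 -> window=[5, 16, 17, 62, 41] -> max=62
step 6: append 34 -> window=[16, 17, 62, 41, 34] -> max=62
step 7: append 14 -> window=[17, 62, 41, 34, 14] -> max=62
step 8: append 35 -> window=[62, 41, 34, 14, 35] -> max=62
Window #4 max = 62

Answer: 62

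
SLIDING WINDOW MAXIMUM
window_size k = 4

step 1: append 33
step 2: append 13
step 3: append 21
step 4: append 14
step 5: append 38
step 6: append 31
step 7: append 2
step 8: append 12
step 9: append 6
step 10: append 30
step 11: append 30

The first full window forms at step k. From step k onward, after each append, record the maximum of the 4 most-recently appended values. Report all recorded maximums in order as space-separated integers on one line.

Answer: 33 38 38 38 38 31 30 30

Derivation:
step 1: append 33 -> window=[33] (not full yet)
step 2: append 13 -> window=[33, 13] (not full yet)
step 3: append 21 -> window=[33, 13, 21] (not full yet)
step 4: append 14 -> window=[33, 13, 21, 14] -> max=33
step 5: append 38 -> window=[13, 21, 14, 38] -> max=38
step 6: append 31 -> window=[21, 14, 38, 31] -> max=38
step 7: append 2 -> window=[14, 38, 31, 2] -> max=38
step 8: append 12 -> window=[38, 31, 2, 12] -> max=38
step 9: append 6 -> window=[31, 2, 12, 6] -> max=31
step 10: append 30 -> window=[2, 12, 6, 30] -> max=30
step 11: append 30 -> window=[12, 6, 30, 30] -> max=30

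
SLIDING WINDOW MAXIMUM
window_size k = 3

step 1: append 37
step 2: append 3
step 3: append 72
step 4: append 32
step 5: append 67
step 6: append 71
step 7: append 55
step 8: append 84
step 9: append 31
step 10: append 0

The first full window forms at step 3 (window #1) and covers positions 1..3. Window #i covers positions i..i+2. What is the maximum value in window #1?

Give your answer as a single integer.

Answer: 72

Derivation:
step 1: append 37 -> window=[37] (not full yet)
step 2: append 3 -> window=[37, 3] (not full yet)
step 3: append 72 -> window=[37, 3, 72] -> max=72
Window #1 max = 72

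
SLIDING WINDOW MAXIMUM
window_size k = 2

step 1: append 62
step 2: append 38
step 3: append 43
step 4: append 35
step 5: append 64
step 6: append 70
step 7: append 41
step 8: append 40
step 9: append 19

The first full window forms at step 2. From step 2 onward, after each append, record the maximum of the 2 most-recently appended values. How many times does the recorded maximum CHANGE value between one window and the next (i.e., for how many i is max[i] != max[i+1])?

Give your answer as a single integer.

Answer: 5

Derivation:
step 1: append 62 -> window=[62] (not full yet)
step 2: append 38 -> window=[62, 38] -> max=62
step 3: append 43 -> window=[38, 43] -> max=43
step 4: append 35 -> window=[43, 35] -> max=43
step 5: append 64 -> window=[35, 64] -> max=64
step 6: append 70 -> window=[64, 70] -> max=70
step 7: append 41 -> window=[70, 41] -> max=70
step 8: append 40 -> window=[41, 40] -> max=41
step 9: append 19 -> window=[40, 19] -> max=40
Recorded maximums: 62 43 43 64 70 70 41 40
Changes between consecutive maximums: 5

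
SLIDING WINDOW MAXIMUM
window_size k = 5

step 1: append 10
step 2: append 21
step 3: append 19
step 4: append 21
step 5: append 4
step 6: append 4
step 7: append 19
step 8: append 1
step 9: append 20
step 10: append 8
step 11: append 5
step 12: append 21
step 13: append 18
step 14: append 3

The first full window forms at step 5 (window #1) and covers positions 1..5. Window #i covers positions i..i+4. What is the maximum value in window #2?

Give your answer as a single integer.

Answer: 21

Derivation:
step 1: append 10 -> window=[10] (not full yet)
step 2: append 21 -> window=[10, 21] (not full yet)
step 3: append 19 -> window=[10, 21, 19] (not full yet)
step 4: append 21 -> window=[10, 21, 19, 21] (not full yet)
step 5: append 4 -> window=[10, 21, 19, 21, 4] -> max=21
step 6: append 4 -> window=[21, 19, 21, 4, 4] -> max=21
Window #2 max = 21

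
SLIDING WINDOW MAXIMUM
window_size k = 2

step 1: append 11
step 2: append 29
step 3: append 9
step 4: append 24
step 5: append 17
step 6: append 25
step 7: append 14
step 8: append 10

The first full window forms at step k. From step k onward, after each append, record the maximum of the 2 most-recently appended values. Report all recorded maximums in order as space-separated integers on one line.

step 1: append 11 -> window=[11] (not full yet)
step 2: append 29 -> window=[11, 29] -> max=29
step 3: append 9 -> window=[29, 9] -> max=29
step 4: append 24 -> window=[9, 24] -> max=24
step 5: append 17 -> window=[24, 17] -> max=24
step 6: append 25 -> window=[17, 25] -> max=25
step 7: append 14 -> window=[25, 14] -> max=25
step 8: append 10 -> window=[14, 10] -> max=14

Answer: 29 29 24 24 25 25 14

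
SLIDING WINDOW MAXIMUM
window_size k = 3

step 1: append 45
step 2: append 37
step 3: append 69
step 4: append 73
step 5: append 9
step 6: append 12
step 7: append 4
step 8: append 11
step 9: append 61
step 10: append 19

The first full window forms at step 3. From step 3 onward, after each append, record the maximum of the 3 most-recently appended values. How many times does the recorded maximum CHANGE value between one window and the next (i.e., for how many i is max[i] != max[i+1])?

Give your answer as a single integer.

Answer: 3

Derivation:
step 1: append 45 -> window=[45] (not full yet)
step 2: append 37 -> window=[45, 37] (not full yet)
step 3: append 69 -> window=[45, 37, 69] -> max=69
step 4: append 73 -> window=[37, 69, 73] -> max=73
step 5: append 9 -> window=[69, 73, 9] -> max=73
step 6: append 12 -> window=[73, 9, 12] -> max=73
step 7: append 4 -> window=[9, 12, 4] -> max=12
step 8: append 11 -> window=[12, 4, 11] -> max=12
step 9: append 61 -> window=[4, 11, 61] -> max=61
step 10: append 19 -> window=[11, 61, 19] -> max=61
Recorded maximums: 69 73 73 73 12 12 61 61
Changes between consecutive maximums: 3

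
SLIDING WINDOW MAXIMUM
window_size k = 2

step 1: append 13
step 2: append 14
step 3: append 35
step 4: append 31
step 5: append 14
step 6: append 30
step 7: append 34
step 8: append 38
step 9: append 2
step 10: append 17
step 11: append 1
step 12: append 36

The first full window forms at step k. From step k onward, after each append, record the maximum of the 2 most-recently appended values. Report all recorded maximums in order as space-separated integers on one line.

Answer: 14 35 35 31 30 34 38 38 17 17 36

Derivation:
step 1: append 13 -> window=[13] (not full yet)
step 2: append 14 -> window=[13, 14] -> max=14
step 3: append 35 -> window=[14, 35] -> max=35
step 4: append 31 -> window=[35, 31] -> max=35
step 5: append 14 -> window=[31, 14] -> max=31
step 6: append 30 -> window=[14, 30] -> max=30
step 7: append 34 -> window=[30, 34] -> max=34
step 8: append 38 -> window=[34, 38] -> max=38
step 9: append 2 -> window=[38, 2] -> max=38
step 10: append 17 -> window=[2, 17] -> max=17
step 11: append 1 -> window=[17, 1] -> max=17
step 12: append 36 -> window=[1, 36] -> max=36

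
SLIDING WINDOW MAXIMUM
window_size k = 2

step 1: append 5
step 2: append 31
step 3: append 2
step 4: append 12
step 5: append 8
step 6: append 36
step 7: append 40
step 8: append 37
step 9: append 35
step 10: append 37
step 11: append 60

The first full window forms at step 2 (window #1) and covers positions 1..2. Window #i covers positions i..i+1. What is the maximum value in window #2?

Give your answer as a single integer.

step 1: append 5 -> window=[5] (not full yet)
step 2: append 31 -> window=[5, 31] -> max=31
step 3: append 2 -> window=[31, 2] -> max=31
Window #2 max = 31

Answer: 31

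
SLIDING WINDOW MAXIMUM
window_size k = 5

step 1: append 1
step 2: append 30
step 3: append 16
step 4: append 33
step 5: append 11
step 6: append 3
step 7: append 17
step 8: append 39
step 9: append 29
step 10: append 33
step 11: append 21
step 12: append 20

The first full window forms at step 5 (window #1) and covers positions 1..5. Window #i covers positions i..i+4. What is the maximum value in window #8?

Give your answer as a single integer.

Answer: 39

Derivation:
step 1: append 1 -> window=[1] (not full yet)
step 2: append 30 -> window=[1, 30] (not full yet)
step 3: append 16 -> window=[1, 30, 16] (not full yet)
step 4: append 33 -> window=[1, 30, 16, 33] (not full yet)
step 5: append 11 -> window=[1, 30, 16, 33, 11] -> max=33
step 6: append 3 -> window=[30, 16, 33, 11, 3] -> max=33
step 7: append 17 -> window=[16, 33, 11, 3, 17] -> max=33
step 8: append 39 -> window=[33, 11, 3, 17, 39] -> max=39
step 9: append 29 -> window=[11, 3, 17, 39, 29] -> max=39
step 10: append 33 -> window=[3, 17, 39, 29, 33] -> max=39
step 11: append 21 -> window=[17, 39, 29, 33, 21] -> max=39
step 12: append 20 -> window=[39, 29, 33, 21, 20] -> max=39
Window #8 max = 39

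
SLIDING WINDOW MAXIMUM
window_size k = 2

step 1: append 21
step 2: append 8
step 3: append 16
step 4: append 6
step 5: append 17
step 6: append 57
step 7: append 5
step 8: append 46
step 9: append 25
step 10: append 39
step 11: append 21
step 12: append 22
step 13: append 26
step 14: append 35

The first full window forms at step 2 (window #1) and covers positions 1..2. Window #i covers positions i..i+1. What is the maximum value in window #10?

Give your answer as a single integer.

step 1: append 21 -> window=[21] (not full yet)
step 2: append 8 -> window=[21, 8] -> max=21
step 3: append 16 -> window=[8, 16] -> max=16
step 4: append 6 -> window=[16, 6] -> max=16
step 5: append 17 -> window=[6, 17] -> max=17
step 6: append 57 -> window=[17, 57] -> max=57
step 7: append 5 -> window=[57, 5] -> max=57
step 8: append 46 -> window=[5, 46] -> max=46
step 9: append 25 -> window=[46, 25] -> max=46
step 10: append 39 -> window=[25, 39] -> max=39
step 11: append 21 -> window=[39, 21] -> max=39
Window #10 max = 39

Answer: 39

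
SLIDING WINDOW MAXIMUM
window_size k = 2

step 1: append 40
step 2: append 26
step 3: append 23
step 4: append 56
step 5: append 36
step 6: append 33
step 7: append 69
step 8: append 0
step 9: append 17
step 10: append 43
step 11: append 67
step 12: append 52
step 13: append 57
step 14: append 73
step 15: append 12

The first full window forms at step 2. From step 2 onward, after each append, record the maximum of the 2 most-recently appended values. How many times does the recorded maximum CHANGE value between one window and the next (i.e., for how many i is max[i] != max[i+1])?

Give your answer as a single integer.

Answer: 9

Derivation:
step 1: append 40 -> window=[40] (not full yet)
step 2: append 26 -> window=[40, 26] -> max=40
step 3: append 23 -> window=[26, 23] -> max=26
step 4: append 56 -> window=[23, 56] -> max=56
step 5: append 36 -> window=[56, 36] -> max=56
step 6: append 33 -> window=[36, 33] -> max=36
step 7: append 69 -> window=[33, 69] -> max=69
step 8: append 0 -> window=[69, 0] -> max=69
step 9: append 17 -> window=[0, 17] -> max=17
step 10: append 43 -> window=[17, 43] -> max=43
step 11: append 67 -> window=[43, 67] -> max=67
step 12: append 52 -> window=[67, 52] -> max=67
step 13: append 57 -> window=[52, 57] -> max=57
step 14: append 73 -> window=[57, 73] -> max=73
step 15: append 12 -> window=[73, 12] -> max=73
Recorded maximums: 40 26 56 56 36 69 69 17 43 67 67 57 73 73
Changes between consecutive maximums: 9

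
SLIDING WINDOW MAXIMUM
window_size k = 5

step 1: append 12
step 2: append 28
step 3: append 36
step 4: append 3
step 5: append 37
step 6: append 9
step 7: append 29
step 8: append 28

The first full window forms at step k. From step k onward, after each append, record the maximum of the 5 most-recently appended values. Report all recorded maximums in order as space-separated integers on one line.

step 1: append 12 -> window=[12] (not full yet)
step 2: append 28 -> window=[12, 28] (not full yet)
step 3: append 36 -> window=[12, 28, 36] (not full yet)
step 4: append 3 -> window=[12, 28, 36, 3] (not full yet)
step 5: append 37 -> window=[12, 28, 36, 3, 37] -> max=37
step 6: append 9 -> window=[28, 36, 3, 37, 9] -> max=37
step 7: append 29 -> window=[36, 3, 37, 9, 29] -> max=37
step 8: append 28 -> window=[3, 37, 9, 29, 28] -> max=37

Answer: 37 37 37 37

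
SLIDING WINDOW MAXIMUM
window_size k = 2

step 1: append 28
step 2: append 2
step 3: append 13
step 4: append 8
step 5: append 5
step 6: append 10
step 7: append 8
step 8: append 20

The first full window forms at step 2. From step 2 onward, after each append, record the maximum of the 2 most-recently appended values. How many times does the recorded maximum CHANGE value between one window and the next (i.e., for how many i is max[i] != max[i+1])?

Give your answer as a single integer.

step 1: append 28 -> window=[28] (not full yet)
step 2: append 2 -> window=[28, 2] -> max=28
step 3: append 13 -> window=[2, 13] -> max=13
step 4: append 8 -> window=[13, 8] -> max=13
step 5: append 5 -> window=[8, 5] -> max=8
step 6: append 10 -> window=[5, 10] -> max=10
step 7: append 8 -> window=[10, 8] -> max=10
step 8: append 20 -> window=[8, 20] -> max=20
Recorded maximums: 28 13 13 8 10 10 20
Changes between consecutive maximums: 4

Answer: 4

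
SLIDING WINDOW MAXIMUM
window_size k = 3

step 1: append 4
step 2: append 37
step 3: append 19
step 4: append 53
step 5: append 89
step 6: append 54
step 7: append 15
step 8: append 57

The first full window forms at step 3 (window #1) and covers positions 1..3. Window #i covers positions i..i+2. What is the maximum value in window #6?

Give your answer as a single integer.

Answer: 57

Derivation:
step 1: append 4 -> window=[4] (not full yet)
step 2: append 37 -> window=[4, 37] (not full yet)
step 3: append 19 -> window=[4, 37, 19] -> max=37
step 4: append 53 -> window=[37, 19, 53] -> max=53
step 5: append 89 -> window=[19, 53, 89] -> max=89
step 6: append 54 -> window=[53, 89, 54] -> max=89
step 7: append 15 -> window=[89, 54, 15] -> max=89
step 8: append 57 -> window=[54, 15, 57] -> max=57
Window #6 max = 57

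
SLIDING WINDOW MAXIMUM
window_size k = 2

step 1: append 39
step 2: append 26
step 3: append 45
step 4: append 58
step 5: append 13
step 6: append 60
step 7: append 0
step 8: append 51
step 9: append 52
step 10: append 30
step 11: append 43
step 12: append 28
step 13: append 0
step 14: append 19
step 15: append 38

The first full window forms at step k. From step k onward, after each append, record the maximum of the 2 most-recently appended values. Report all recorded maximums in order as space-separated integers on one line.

Answer: 39 45 58 58 60 60 51 52 52 43 43 28 19 38

Derivation:
step 1: append 39 -> window=[39] (not full yet)
step 2: append 26 -> window=[39, 26] -> max=39
step 3: append 45 -> window=[26, 45] -> max=45
step 4: append 58 -> window=[45, 58] -> max=58
step 5: append 13 -> window=[58, 13] -> max=58
step 6: append 60 -> window=[13, 60] -> max=60
step 7: append 0 -> window=[60, 0] -> max=60
step 8: append 51 -> window=[0, 51] -> max=51
step 9: append 52 -> window=[51, 52] -> max=52
step 10: append 30 -> window=[52, 30] -> max=52
step 11: append 43 -> window=[30, 43] -> max=43
step 12: append 28 -> window=[43, 28] -> max=43
step 13: append 0 -> window=[28, 0] -> max=28
step 14: append 19 -> window=[0, 19] -> max=19
step 15: append 38 -> window=[19, 38] -> max=38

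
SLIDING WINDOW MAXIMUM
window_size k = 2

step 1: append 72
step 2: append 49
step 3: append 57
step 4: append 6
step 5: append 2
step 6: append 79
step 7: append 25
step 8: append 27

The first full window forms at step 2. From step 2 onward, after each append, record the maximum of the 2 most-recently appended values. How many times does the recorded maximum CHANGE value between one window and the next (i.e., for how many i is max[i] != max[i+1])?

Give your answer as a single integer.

step 1: append 72 -> window=[72] (not full yet)
step 2: append 49 -> window=[72, 49] -> max=72
step 3: append 57 -> window=[49, 57] -> max=57
step 4: append 6 -> window=[57, 6] -> max=57
step 5: append 2 -> window=[6, 2] -> max=6
step 6: append 79 -> window=[2, 79] -> max=79
step 7: append 25 -> window=[79, 25] -> max=79
step 8: append 27 -> window=[25, 27] -> max=27
Recorded maximums: 72 57 57 6 79 79 27
Changes between consecutive maximums: 4

Answer: 4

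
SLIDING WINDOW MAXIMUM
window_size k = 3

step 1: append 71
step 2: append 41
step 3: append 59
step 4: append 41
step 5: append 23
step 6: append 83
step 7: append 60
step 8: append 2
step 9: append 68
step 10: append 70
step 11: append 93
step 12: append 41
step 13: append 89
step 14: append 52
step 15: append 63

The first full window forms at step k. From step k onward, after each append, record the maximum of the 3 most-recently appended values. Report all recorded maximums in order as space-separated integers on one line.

step 1: append 71 -> window=[71] (not full yet)
step 2: append 41 -> window=[71, 41] (not full yet)
step 3: append 59 -> window=[71, 41, 59] -> max=71
step 4: append 41 -> window=[41, 59, 41] -> max=59
step 5: append 23 -> window=[59, 41, 23] -> max=59
step 6: append 83 -> window=[41, 23, 83] -> max=83
step 7: append 60 -> window=[23, 83, 60] -> max=83
step 8: append 2 -> window=[83, 60, 2] -> max=83
step 9: append 68 -> window=[60, 2, 68] -> max=68
step 10: append 70 -> window=[2, 68, 70] -> max=70
step 11: append 93 -> window=[68, 70, 93] -> max=93
step 12: append 41 -> window=[70, 93, 41] -> max=93
step 13: append 89 -> window=[93, 41, 89] -> max=93
step 14: append 52 -> window=[41, 89, 52] -> max=89
step 15: append 63 -> window=[89, 52, 63] -> max=89

Answer: 71 59 59 83 83 83 68 70 93 93 93 89 89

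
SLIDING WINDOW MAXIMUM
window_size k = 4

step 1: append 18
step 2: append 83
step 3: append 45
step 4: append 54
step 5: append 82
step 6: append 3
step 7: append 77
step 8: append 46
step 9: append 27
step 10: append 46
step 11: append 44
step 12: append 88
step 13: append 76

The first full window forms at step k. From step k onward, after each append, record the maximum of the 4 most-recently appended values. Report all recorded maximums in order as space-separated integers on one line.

step 1: append 18 -> window=[18] (not full yet)
step 2: append 83 -> window=[18, 83] (not full yet)
step 3: append 45 -> window=[18, 83, 45] (not full yet)
step 4: append 54 -> window=[18, 83, 45, 54] -> max=83
step 5: append 82 -> window=[83, 45, 54, 82] -> max=83
step 6: append 3 -> window=[45, 54, 82, 3] -> max=82
step 7: append 77 -> window=[54, 82, 3, 77] -> max=82
step 8: append 46 -> window=[82, 3, 77, 46] -> max=82
step 9: append 27 -> window=[3, 77, 46, 27] -> max=77
step 10: append 46 -> window=[77, 46, 27, 46] -> max=77
step 11: append 44 -> window=[46, 27, 46, 44] -> max=46
step 12: append 88 -> window=[27, 46, 44, 88] -> max=88
step 13: append 76 -> window=[46, 44, 88, 76] -> max=88

Answer: 83 83 82 82 82 77 77 46 88 88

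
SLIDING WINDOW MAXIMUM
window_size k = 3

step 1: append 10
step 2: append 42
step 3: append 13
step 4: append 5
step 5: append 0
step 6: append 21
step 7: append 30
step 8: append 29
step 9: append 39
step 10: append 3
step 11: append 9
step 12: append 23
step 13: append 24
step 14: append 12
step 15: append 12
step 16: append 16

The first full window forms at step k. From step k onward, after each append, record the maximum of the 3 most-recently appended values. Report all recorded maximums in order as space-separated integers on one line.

step 1: append 10 -> window=[10] (not full yet)
step 2: append 42 -> window=[10, 42] (not full yet)
step 3: append 13 -> window=[10, 42, 13] -> max=42
step 4: append 5 -> window=[42, 13, 5] -> max=42
step 5: append 0 -> window=[13, 5, 0] -> max=13
step 6: append 21 -> window=[5, 0, 21] -> max=21
step 7: append 30 -> window=[0, 21, 30] -> max=30
step 8: append 29 -> window=[21, 30, 29] -> max=30
step 9: append 39 -> window=[30, 29, 39] -> max=39
step 10: append 3 -> window=[29, 39, 3] -> max=39
step 11: append 9 -> window=[39, 3, 9] -> max=39
step 12: append 23 -> window=[3, 9, 23] -> max=23
step 13: append 24 -> window=[9, 23, 24] -> max=24
step 14: append 12 -> window=[23, 24, 12] -> max=24
step 15: append 12 -> window=[24, 12, 12] -> max=24
step 16: append 16 -> window=[12, 12, 16] -> max=16

Answer: 42 42 13 21 30 30 39 39 39 23 24 24 24 16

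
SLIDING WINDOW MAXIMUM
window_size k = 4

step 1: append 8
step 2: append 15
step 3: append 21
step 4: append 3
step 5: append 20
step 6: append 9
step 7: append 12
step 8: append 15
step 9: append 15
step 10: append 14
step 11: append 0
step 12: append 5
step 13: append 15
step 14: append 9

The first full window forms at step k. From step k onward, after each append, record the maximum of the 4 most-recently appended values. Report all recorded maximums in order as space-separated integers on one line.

step 1: append 8 -> window=[8] (not full yet)
step 2: append 15 -> window=[8, 15] (not full yet)
step 3: append 21 -> window=[8, 15, 21] (not full yet)
step 4: append 3 -> window=[8, 15, 21, 3] -> max=21
step 5: append 20 -> window=[15, 21, 3, 20] -> max=21
step 6: append 9 -> window=[21, 3, 20, 9] -> max=21
step 7: append 12 -> window=[3, 20, 9, 12] -> max=20
step 8: append 15 -> window=[20, 9, 12, 15] -> max=20
step 9: append 15 -> window=[9, 12, 15, 15] -> max=15
step 10: append 14 -> window=[12, 15, 15, 14] -> max=15
step 11: append 0 -> window=[15, 15, 14, 0] -> max=15
step 12: append 5 -> window=[15, 14, 0, 5] -> max=15
step 13: append 15 -> window=[14, 0, 5, 15] -> max=15
step 14: append 9 -> window=[0, 5, 15, 9] -> max=15

Answer: 21 21 21 20 20 15 15 15 15 15 15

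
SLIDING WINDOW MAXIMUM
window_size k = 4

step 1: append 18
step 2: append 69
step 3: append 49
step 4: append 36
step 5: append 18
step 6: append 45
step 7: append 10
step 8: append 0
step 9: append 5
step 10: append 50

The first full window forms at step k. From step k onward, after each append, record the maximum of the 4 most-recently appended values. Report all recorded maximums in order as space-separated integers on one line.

step 1: append 18 -> window=[18] (not full yet)
step 2: append 69 -> window=[18, 69] (not full yet)
step 3: append 49 -> window=[18, 69, 49] (not full yet)
step 4: append 36 -> window=[18, 69, 49, 36] -> max=69
step 5: append 18 -> window=[69, 49, 36, 18] -> max=69
step 6: append 45 -> window=[49, 36, 18, 45] -> max=49
step 7: append 10 -> window=[36, 18, 45, 10] -> max=45
step 8: append 0 -> window=[18, 45, 10, 0] -> max=45
step 9: append 5 -> window=[45, 10, 0, 5] -> max=45
step 10: append 50 -> window=[10, 0, 5, 50] -> max=50

Answer: 69 69 49 45 45 45 50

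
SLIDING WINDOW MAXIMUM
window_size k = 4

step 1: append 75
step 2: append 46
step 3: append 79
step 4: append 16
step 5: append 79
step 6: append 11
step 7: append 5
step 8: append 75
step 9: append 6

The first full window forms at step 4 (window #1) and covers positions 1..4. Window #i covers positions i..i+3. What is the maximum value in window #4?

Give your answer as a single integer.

step 1: append 75 -> window=[75] (not full yet)
step 2: append 46 -> window=[75, 46] (not full yet)
step 3: append 79 -> window=[75, 46, 79] (not full yet)
step 4: append 16 -> window=[75, 46, 79, 16] -> max=79
step 5: append 79 -> window=[46, 79, 16, 79] -> max=79
step 6: append 11 -> window=[79, 16, 79, 11] -> max=79
step 7: append 5 -> window=[16, 79, 11, 5] -> max=79
Window #4 max = 79

Answer: 79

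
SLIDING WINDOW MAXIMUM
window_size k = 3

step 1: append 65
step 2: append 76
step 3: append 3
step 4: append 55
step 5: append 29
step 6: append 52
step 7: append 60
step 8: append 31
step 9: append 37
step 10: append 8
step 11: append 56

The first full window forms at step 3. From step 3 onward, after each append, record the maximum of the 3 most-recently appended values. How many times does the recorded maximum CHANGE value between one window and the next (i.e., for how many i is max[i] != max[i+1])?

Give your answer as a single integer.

step 1: append 65 -> window=[65] (not full yet)
step 2: append 76 -> window=[65, 76] (not full yet)
step 3: append 3 -> window=[65, 76, 3] -> max=76
step 4: append 55 -> window=[76, 3, 55] -> max=76
step 5: append 29 -> window=[3, 55, 29] -> max=55
step 6: append 52 -> window=[55, 29, 52] -> max=55
step 7: append 60 -> window=[29, 52, 60] -> max=60
step 8: append 31 -> window=[52, 60, 31] -> max=60
step 9: append 37 -> window=[60, 31, 37] -> max=60
step 10: append 8 -> window=[31, 37, 8] -> max=37
step 11: append 56 -> window=[37, 8, 56] -> max=56
Recorded maximums: 76 76 55 55 60 60 60 37 56
Changes between consecutive maximums: 4

Answer: 4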